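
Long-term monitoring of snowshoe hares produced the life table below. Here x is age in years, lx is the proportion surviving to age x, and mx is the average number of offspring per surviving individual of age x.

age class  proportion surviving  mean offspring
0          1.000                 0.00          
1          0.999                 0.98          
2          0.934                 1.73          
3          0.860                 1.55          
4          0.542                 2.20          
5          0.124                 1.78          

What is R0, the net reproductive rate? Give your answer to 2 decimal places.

lx·mx by age: 0, 0.97902, 1.61582, 1.333, 1.1924, 0.22072
R0 = Σ lx·mx = 5.34096 → 5.34

5.34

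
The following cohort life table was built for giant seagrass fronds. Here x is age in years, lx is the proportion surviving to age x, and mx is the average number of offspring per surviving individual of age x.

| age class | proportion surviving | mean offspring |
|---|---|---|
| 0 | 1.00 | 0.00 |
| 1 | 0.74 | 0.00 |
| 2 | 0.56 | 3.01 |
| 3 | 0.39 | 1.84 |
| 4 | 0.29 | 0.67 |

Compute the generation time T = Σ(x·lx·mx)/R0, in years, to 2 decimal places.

lx·mx: 0, 0, 1.6856, 0.7176, 0.1943 → R0 = 2.5975
x·lx·mx: 0, 0, 3.3712, 2.1528, 0.7772 → Σ = 6.3012
T = 6.3012 / 2.5975 = 2.425871… → 2.43

2.43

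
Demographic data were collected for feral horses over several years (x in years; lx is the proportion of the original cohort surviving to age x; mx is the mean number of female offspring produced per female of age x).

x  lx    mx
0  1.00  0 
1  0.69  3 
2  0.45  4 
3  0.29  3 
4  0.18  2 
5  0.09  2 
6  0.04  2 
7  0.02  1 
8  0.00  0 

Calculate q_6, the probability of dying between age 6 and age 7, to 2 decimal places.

q_6 = (l_6 − l_7) / l_6 = (0.04 − 0.02) / 0.04
     = 0.02 / 0.04 = 0.5 → 0.50

0.50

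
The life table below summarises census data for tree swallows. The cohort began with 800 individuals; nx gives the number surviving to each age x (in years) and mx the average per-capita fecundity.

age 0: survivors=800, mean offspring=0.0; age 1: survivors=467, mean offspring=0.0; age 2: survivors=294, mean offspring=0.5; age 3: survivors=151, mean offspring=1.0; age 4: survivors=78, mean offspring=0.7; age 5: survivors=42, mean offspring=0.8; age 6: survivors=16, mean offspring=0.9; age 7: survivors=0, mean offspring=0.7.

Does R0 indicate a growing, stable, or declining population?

declining

lx = nx/n0 = nx/800: 1, 0.58375, 0.3675, 0.18875, 0.0975, 0.0525, 0.02, 0
R0 = Σ lx·mx = 0 + 0 + 0.18375 + 0.18875 + 0.06825 + 0.042 + 0.018 + 0 = 0.50075
R0 < 1, so the population is declining.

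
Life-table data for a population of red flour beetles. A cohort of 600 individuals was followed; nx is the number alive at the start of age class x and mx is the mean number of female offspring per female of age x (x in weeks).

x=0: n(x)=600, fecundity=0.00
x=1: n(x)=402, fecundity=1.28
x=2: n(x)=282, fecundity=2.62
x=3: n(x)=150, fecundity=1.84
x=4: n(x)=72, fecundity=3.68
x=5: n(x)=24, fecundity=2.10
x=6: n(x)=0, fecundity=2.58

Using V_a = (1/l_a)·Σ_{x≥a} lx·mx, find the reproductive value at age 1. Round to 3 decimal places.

4.589

lx = nx/n0 = nx/600: 1, 0.67, 0.47, 0.25, 0.12, 0.04, 0
lx·mx for x ≥ 1: 0.8576, 1.2314, 0.46, 0.4416, 0.084, 0 → sum = 3.0746
V_1 = 3.0746 / l_1 = 3.0746 / 0.67 = 4.588955… → 4.589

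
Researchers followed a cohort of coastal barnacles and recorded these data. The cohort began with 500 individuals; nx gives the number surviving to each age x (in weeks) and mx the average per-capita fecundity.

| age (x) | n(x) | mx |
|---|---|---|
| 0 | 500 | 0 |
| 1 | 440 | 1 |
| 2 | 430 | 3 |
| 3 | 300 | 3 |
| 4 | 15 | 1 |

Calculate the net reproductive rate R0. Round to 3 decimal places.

5.290

lx = nx/n0 = nx/500: 1, 0.88, 0.86, 0.6, 0.03
lx·mx by age: 0, 0.88, 2.58, 1.8, 0.03
R0 = Σ lx·mx = 5.29 → 5.290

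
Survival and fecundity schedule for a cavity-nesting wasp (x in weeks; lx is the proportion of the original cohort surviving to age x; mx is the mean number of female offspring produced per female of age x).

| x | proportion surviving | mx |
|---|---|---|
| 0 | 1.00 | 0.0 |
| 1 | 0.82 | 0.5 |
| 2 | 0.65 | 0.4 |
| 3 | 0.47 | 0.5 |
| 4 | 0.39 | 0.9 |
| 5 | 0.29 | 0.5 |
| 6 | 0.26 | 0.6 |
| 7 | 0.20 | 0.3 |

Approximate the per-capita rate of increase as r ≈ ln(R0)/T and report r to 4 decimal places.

0.1518

R0 = Σ lx·mx = 0 + 0.41 + 0.26 + 0.235 + 0.351 + 0.145 + 0.156 + 0.06 = 1.617
Σ x·lx·mx = 5.12; T = 5.12/1.617 = 3.16636…
r ≈ ln(R0)/T = ln(1.617)/3.16636… = 0.151775… → 0.1518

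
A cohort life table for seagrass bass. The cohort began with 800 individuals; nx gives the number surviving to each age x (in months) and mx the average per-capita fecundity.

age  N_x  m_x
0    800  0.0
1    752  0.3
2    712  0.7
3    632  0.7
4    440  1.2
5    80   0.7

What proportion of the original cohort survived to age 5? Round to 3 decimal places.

l_5 = n_5/n_0 = 80/800 = 0.1 → 0.100

0.100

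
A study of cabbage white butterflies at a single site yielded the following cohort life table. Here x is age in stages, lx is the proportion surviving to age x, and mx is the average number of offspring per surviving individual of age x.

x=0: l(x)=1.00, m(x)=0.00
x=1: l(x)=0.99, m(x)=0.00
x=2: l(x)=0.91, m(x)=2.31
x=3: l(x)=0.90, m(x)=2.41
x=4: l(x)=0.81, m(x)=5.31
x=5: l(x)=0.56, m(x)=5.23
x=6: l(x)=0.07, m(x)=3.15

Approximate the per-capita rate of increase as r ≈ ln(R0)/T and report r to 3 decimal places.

0.657

R0 = Σ lx·mx = 0 + 0 + 2.1021 + 2.169 + 4.3011 + 2.9288 + 0.2205 = 11.7215
Σ x·lx·mx = 43.8826; T = 43.8826/11.7215 = 3.74377…
r ≈ ln(R0)/T = ln(11.7215)/3.74377… = 0.65747… → 0.657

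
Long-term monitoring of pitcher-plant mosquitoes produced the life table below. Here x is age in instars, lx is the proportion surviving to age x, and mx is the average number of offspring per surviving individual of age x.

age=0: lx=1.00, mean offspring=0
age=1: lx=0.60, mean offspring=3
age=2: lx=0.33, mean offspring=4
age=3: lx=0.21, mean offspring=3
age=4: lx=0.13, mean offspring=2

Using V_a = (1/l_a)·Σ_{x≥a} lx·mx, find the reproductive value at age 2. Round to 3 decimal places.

6.697

lx·mx for x ≥ 2: 1.32, 0.63, 0.26 → sum = 2.21
V_2 = 2.21 / l_2 = 2.21 / 0.33 = 6.69697… → 6.697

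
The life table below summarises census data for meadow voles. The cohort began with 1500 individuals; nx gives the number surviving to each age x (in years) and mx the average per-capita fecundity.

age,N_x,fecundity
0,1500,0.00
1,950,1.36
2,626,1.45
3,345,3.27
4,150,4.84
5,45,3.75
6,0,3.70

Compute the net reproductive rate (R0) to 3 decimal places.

2.815

lx = nx/n0 = nx/1500: 1, 0.63333…, 0.41733…, 0.23, 0.1, 0.03, 0
lx·mx by age: 0, 0.861333…, 0.605133…, 0.7521, 0.484, 0.1125, 0
R0 = Σ lx·mx = 2.815067… → 2.815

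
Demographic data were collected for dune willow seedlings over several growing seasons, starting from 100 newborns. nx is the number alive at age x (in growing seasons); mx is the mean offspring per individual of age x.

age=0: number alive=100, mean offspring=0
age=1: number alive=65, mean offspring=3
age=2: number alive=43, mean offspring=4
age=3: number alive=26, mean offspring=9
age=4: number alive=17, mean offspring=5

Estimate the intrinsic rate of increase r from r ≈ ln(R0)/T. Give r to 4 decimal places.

lx = nx/n0 = nx/100: 1, 0.65, 0.43, 0.26, 0.17
R0 = Σ lx·mx = 0 + 1.95 + 1.72 + 2.34 + 0.85 = 6.86
Σ x·lx·mx = 15.81; T = 15.81/6.86 = 2.30466…
r ≈ ln(R0)/T = ln(6.86)/2.30466… = 0.835569… → 0.8356

0.8356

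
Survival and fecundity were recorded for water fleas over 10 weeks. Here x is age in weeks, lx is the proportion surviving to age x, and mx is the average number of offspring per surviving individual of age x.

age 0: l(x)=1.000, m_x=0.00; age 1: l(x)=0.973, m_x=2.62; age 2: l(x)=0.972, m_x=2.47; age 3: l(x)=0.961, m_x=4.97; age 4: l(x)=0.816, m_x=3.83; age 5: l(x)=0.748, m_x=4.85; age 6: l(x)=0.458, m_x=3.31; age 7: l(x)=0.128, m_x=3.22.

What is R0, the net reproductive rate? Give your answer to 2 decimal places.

lx·mx by age: 0, 2.54926, 2.40084, 4.77617, 3.12528, 3.6278, 1.51598, 0.41216
R0 = Σ lx·mx = 18.40749 → 18.41

18.41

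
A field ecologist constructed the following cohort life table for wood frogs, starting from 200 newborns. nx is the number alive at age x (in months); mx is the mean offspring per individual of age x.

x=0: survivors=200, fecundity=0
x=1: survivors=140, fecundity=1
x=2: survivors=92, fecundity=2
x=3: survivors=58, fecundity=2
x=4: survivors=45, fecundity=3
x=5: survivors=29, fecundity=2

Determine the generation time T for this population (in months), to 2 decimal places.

2.66

lx = nx/n0 = nx/200: 1, 0.7, 0.46, 0.29, 0.225, 0.145
lx·mx: 0, 0.7, 0.92, 0.58, 0.675, 0.29 → R0 = 3.165
x·lx·mx: 0, 0.7, 1.84, 1.74, 2.7, 1.45 → Σ = 8.43
T = 8.43 / 3.165 = 2.663507… → 2.66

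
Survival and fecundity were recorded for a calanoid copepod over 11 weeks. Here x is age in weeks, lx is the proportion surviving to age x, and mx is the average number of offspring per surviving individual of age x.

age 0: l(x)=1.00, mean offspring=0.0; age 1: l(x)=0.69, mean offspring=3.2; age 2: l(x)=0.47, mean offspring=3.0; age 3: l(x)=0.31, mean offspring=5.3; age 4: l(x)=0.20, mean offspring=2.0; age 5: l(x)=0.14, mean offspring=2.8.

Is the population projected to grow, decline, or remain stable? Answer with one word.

growing

R0 = Σ lx·mx = 0 + 2.208 + 1.41 + 1.643 + 0.4 + 0.392 = 6.053
R0 > 1, so the population is growing.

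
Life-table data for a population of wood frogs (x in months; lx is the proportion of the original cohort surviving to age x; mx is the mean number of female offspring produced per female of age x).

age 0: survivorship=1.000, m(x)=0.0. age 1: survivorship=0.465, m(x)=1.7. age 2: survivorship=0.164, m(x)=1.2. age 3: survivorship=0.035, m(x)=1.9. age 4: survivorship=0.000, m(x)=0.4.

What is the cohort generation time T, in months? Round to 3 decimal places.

1.313

lx·mx: 0, 0.7905, 0.1968, 0.0665, 0 → R0 = 1.0538
x·lx·mx: 0, 0.7905, 0.3936, 0.1995, 0 → Σ = 1.3836
T = 1.3836 / 1.0538 = 1.312963… → 1.313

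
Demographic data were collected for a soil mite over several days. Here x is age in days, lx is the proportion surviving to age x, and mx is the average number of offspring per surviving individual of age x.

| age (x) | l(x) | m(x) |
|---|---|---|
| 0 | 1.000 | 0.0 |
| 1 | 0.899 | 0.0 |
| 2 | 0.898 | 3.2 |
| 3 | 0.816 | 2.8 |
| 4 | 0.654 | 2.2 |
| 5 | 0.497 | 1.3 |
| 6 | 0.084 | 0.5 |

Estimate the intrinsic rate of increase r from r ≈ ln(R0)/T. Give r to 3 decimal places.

R0 = Σ lx·mx = 0 + 0 + 2.8736 + 2.2848 + 1.4388 + 0.6461 + 0.042 = 7.2853
Σ x·lx·mx = 21.8393; T = 21.8393/7.2853 = 2.99772…
r ≈ ln(R0)/T = ln(7.2853)/2.99772… = 0.66246… → 0.662

0.662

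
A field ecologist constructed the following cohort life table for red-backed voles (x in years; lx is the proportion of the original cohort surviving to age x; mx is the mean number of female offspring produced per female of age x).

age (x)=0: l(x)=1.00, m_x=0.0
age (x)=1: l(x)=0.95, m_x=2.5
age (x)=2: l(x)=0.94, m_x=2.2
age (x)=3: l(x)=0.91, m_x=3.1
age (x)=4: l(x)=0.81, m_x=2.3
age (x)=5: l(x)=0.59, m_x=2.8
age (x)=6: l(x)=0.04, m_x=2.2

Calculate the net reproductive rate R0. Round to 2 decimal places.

lx·mx by age: 0, 2.375, 2.068, 2.821, 1.863, 1.652, 0.088
R0 = Σ lx·mx = 10.867 → 10.87

10.87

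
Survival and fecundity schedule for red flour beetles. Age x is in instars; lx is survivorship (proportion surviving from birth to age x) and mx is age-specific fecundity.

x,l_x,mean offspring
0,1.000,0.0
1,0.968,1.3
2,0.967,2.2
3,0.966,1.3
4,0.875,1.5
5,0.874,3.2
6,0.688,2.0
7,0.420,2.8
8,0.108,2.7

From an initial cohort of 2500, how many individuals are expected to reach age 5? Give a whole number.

Expected survivors = N0 · l_5 = 2500 × 0.874 = 2185 → 2185

2185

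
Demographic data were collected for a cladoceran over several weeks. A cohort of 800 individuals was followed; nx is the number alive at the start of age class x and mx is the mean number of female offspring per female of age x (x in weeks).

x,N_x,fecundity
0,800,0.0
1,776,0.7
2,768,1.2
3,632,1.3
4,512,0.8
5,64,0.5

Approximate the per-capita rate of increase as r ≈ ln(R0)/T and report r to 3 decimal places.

0.503

lx = nx/n0 = nx/800: 1, 0.97, 0.96, 0.79, 0.64, 0.08
R0 = Σ lx·mx = 0 + 0.679 + 1.152 + 1.027 + 0.512 + 0.04 = 3.41
Σ x·lx·mx = 8.312; T = 8.312/3.41 = 2.43754…
r ≈ ln(R0)/T = ln(3.41)/2.43754… = 0.50326… → 0.503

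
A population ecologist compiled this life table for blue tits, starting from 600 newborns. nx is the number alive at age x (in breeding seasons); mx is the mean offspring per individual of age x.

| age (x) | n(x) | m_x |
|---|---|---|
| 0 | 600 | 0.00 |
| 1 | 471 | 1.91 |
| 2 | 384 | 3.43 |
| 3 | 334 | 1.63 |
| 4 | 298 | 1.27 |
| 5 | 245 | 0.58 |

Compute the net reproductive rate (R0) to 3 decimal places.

5.470

lx = nx/n0 = nx/600: 1, 0.785, 0.64, 0.55667…, 0.49667…, 0.40833…
lx·mx by age: 0, 1.49935, 2.1952, 0.907367…, 0.630767…, 0.236833…
R0 = Σ lx·mx = 5.469517… → 5.470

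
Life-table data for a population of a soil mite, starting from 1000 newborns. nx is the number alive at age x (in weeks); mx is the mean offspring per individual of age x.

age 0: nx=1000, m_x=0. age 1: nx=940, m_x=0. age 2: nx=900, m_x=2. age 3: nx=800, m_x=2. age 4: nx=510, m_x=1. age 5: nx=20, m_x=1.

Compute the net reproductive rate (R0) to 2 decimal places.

3.93

lx = nx/n0 = nx/1000: 1, 0.94, 0.9, 0.8, 0.51, 0.02
lx·mx by age: 0, 0, 1.8, 1.6, 0.51, 0.02
R0 = Σ lx·mx = 3.93 → 3.93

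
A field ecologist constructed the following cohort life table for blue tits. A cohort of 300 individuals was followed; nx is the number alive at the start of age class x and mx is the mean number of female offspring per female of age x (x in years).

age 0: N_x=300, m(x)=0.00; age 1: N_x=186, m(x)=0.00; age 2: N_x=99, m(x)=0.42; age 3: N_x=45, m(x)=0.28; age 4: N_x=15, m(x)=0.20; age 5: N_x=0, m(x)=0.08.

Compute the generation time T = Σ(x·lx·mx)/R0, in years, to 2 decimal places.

2.33

lx = nx/n0 = nx/300: 1, 0.62, 0.33, 0.15, 0.05, 0
lx·mx: 0, 0, 0.1386, 0.042, 0.01, 0 → R0 = 0.1906
x·lx·mx: 0, 0, 0.2772, 0.126, 0.04, 0 → Σ = 0.4432
T = 0.4432 / 0.1906 = 2.325289… → 2.33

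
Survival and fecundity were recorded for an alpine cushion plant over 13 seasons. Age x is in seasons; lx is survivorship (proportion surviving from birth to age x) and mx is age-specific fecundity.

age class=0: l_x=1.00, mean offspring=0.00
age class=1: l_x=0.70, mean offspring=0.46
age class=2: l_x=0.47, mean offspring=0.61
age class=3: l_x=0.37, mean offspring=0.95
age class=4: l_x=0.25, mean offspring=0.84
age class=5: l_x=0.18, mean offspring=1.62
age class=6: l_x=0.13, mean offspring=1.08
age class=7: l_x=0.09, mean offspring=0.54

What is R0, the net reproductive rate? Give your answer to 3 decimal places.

1.651

lx·mx by age: 0, 0.322, 0.2867, 0.3515, 0.21, 0.2916, 0.1404, 0.0486
R0 = Σ lx·mx = 1.6508 → 1.651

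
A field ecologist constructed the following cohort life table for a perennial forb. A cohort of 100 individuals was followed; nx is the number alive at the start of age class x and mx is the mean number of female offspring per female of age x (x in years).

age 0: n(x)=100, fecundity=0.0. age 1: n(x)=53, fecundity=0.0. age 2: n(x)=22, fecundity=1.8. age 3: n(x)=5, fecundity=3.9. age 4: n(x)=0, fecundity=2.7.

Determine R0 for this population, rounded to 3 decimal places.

lx = nx/n0 = nx/100: 1, 0.53, 0.22, 0.05, 0
lx·mx by age: 0, 0, 0.396, 0.195, 0
R0 = Σ lx·mx = 0.591 → 0.591

0.591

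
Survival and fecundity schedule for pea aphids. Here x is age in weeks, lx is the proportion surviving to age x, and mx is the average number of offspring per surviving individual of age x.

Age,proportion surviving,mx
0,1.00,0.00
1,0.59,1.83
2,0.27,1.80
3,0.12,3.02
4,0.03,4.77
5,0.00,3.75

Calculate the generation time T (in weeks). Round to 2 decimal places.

lx·mx: 0, 1.0797, 0.486, 0.3624, 0.1431, 0 → R0 = 2.0712
x·lx·mx: 0, 1.0797, 0.972, 1.0872, 0.5724, 0 → Σ = 3.7113
T = 3.7113 / 2.0712 = 1.79186… → 1.79

1.79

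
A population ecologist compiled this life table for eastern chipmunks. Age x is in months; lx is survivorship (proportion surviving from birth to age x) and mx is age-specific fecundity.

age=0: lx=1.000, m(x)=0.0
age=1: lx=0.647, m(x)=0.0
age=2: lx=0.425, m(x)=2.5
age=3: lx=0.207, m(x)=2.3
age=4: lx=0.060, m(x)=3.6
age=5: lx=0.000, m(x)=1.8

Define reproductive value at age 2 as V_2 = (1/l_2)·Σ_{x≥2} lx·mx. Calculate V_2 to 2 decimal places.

4.13

lx·mx for x ≥ 2: 1.0625, 0.4761, 0.216, 0 → sum = 1.7546
V_2 = 1.7546 / l_2 = 1.7546 / 0.425 = 4.128471… → 4.13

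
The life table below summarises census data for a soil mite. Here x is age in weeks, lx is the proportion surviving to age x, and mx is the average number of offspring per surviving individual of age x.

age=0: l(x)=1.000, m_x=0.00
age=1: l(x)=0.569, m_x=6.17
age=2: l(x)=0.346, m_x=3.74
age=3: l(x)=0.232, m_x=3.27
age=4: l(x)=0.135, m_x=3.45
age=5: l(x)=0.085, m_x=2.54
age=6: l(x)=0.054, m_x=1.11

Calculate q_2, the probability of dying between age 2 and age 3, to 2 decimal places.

0.33

q_2 = (l_2 − l_3) / l_2 = (0.346 − 0.232) / 0.346
     = 0.114 / 0.346 = 0.32948… → 0.33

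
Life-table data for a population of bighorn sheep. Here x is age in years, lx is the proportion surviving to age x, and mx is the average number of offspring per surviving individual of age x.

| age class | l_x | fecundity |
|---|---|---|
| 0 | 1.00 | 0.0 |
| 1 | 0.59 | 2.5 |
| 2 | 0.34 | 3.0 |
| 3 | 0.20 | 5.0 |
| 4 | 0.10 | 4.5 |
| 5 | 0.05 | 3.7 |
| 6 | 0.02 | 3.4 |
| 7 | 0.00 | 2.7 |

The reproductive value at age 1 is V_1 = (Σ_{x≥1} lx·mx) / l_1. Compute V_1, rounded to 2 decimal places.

7.12

lx·mx for x ≥ 1: 1.475, 1.02, 1, 0.45, 0.185, 0.068, 0 → sum = 4.198
V_1 = 4.198 / l_1 = 4.198 / 0.59 = 7.115254… → 7.12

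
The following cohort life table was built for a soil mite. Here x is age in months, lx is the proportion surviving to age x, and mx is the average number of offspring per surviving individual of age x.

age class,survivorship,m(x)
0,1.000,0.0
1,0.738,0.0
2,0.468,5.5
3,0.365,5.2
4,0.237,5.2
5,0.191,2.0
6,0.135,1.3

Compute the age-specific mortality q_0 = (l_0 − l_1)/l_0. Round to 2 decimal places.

q_0 = (l_0 − l_1) / l_0 = (1 − 0.738) / 1
     = 0.262 / 1 = 0.262 → 0.26

0.26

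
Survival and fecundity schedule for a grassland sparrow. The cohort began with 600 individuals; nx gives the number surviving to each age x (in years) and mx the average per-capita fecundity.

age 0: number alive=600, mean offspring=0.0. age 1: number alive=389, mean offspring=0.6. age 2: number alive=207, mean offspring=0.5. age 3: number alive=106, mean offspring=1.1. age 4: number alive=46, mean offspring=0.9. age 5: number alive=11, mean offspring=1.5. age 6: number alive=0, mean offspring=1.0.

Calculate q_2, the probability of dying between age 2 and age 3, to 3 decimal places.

lx = nx/n0 = nx/600: 1, 0.64833…, 0.345, 0.17667…, 0.07667…, 0.01833…, 0
q_2 = (l_2 − l_3) / l_2 = (0.345 − 0.176667…) / 0.345
     = 0.168333… / 0.345 = 0.487923… → 0.488

0.488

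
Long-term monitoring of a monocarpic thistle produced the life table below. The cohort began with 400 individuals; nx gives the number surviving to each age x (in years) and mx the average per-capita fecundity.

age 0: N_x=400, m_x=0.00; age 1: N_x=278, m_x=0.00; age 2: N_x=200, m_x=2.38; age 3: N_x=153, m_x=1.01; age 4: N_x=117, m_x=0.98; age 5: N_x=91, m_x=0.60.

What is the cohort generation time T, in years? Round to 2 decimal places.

lx = nx/n0 = nx/400: 1, 0.695, 0.5, 0.3825, 0.2925, 0.2275
lx·mx: 0, 0, 1.19, 0.386325, 0.28665, 0.1365 → R0 = 1.999475
x·lx·mx: 0, 0, 2.38, 1.158975, 1.1466, 0.6825 → Σ = 5.368075
T = 5.368075 / 1.999475 = 2.684742… → 2.68

2.68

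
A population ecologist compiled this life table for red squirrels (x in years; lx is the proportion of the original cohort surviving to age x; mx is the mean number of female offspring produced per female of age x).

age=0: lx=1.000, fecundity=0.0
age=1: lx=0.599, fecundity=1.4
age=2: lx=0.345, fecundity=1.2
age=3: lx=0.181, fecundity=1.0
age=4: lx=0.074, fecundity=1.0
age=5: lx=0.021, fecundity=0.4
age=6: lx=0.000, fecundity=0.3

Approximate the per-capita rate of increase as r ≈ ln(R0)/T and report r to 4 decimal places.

0.2476

R0 = Σ lx·mx = 0 + 0.8386 + 0.414 + 0.181 + 0.074 + 0.0084 + 0 = 1.516
Σ x·lx·mx = 2.5476; T = 2.5476/1.516 = 1.68047…
r ≈ ln(R0)/T = ln(1.516)/1.68047… = 0.247594… → 0.2476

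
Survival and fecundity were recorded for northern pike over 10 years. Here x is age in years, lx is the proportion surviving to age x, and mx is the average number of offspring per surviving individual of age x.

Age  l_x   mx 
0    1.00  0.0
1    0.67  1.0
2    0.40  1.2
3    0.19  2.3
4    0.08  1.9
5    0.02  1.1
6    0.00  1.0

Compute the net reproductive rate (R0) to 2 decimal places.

1.76

lx·mx by age: 0, 0.67, 0.48, 0.437, 0.152, 0.022, 0
R0 = Σ lx·mx = 1.761 → 1.76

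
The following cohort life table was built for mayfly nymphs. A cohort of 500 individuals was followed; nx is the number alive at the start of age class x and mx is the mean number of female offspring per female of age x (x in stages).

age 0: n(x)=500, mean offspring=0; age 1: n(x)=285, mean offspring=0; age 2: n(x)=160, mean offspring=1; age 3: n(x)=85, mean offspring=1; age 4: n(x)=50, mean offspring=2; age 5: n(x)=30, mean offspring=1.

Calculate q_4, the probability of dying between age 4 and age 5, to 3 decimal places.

lx = nx/n0 = nx/500: 1, 0.57, 0.32, 0.17, 0.1, 0.06
q_4 = (l_4 − l_5) / l_4 = (0.1 − 0.06) / 0.1
     = 0.04 / 0.1 = 0.4 → 0.400

0.400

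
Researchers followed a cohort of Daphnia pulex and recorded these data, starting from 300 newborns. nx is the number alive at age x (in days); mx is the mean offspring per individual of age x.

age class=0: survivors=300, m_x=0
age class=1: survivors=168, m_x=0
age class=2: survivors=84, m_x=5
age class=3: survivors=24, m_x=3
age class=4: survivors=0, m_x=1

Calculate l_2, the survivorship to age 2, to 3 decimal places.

0.280

l_2 = n_2/n_0 = 84/300 = 0.28 → 0.280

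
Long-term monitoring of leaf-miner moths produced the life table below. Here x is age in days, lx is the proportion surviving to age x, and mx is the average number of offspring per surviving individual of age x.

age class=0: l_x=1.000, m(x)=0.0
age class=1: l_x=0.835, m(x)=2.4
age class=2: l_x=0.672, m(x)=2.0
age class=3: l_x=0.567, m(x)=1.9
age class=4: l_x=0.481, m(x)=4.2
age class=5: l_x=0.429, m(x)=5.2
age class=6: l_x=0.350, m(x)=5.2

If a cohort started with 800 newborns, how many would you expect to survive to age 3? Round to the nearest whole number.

454

Expected survivors = N0 · l_3 = 800 × 0.567 = 453.6 → 454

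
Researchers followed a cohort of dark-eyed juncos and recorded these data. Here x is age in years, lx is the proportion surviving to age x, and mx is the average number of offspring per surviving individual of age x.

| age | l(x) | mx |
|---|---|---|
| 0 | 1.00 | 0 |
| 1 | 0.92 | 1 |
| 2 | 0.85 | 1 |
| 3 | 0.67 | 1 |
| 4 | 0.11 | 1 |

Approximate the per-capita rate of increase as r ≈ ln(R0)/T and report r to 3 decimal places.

0.471

R0 = Σ lx·mx = 0 + 0.92 + 0.85 + 0.67 + 0.11 = 2.55
Σ x·lx·mx = 5.07; T = 5.07/2.55 = 1.98824…
r ≈ ln(R0)/T = ln(2.55)/1.98824… = 0.47082… → 0.471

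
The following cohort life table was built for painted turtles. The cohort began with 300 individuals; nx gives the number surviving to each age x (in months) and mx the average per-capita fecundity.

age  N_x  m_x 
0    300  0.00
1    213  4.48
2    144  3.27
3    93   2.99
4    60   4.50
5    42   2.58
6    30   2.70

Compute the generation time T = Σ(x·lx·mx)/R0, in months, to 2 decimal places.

lx = nx/n0 = nx/300: 1, 0.71, 0.48, 0.31, 0.2, 0.14, 0.1
lx·mx: 0, 3.1808, 1.5696, 0.9269, 0.9, 0.3612, 0.27 → R0 = 7.2085
x·lx·mx: 0, 3.1808, 3.1392, 2.7807, 3.6, 1.806, 1.62 → Σ = 16.1267
T = 16.1267 / 7.2085 = 2.237178… → 2.24

2.24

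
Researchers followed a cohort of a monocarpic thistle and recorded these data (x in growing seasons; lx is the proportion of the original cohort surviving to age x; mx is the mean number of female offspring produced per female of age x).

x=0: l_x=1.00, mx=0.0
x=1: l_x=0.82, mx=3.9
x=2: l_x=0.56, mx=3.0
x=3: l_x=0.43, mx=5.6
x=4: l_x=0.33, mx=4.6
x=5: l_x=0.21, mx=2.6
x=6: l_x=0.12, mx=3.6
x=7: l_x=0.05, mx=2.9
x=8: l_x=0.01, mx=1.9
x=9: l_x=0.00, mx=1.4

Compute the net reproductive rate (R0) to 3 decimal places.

9.946

lx·mx by age: 0, 3.198, 1.68, 2.408, 1.518, 0.546, 0.432, 0.145, 0.019, 0
R0 = Σ lx·mx = 9.946 → 9.946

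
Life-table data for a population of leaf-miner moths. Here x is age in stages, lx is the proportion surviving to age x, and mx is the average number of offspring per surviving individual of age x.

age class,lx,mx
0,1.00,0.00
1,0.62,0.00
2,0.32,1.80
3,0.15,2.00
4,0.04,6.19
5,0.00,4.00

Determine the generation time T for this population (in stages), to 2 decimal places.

2.71

lx·mx: 0, 0, 0.576, 0.3, 0.2476, 0 → R0 = 1.1236
x·lx·mx: 0, 0, 1.152, 0.9, 0.9904, 0 → Σ = 3.0424
T = 3.0424 / 1.1236 = 2.707725… → 2.71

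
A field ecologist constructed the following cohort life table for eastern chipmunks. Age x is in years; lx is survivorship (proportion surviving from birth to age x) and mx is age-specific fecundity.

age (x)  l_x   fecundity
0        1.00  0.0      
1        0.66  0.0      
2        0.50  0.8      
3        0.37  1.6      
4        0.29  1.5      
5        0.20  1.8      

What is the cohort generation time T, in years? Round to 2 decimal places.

3.42

lx·mx: 0, 0, 0.4, 0.592, 0.435, 0.36 → R0 = 1.787
x·lx·mx: 0, 0, 0.8, 1.776, 1.74, 1.8 → Σ = 6.116
T = 6.116 / 1.787 = 3.422496… → 3.42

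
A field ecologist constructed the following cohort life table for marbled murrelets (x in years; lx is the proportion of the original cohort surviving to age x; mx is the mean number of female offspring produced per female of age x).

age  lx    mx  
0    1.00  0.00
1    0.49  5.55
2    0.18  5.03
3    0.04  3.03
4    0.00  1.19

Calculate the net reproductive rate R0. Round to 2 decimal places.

lx·mx by age: 0, 2.7195, 0.9054, 0.1212, 0
R0 = Σ lx·mx = 3.7461 → 3.75

3.75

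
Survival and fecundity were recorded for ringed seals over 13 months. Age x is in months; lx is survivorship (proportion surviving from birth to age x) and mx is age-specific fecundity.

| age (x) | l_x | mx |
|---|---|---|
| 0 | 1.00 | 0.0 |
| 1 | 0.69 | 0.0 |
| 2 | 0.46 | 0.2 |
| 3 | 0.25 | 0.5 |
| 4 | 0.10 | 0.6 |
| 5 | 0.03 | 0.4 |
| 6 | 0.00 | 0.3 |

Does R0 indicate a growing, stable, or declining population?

R0 = Σ lx·mx = 0 + 0 + 0.092 + 0.125 + 0.06 + 0.012 + 0 = 0.289
R0 < 1, so the population is declining.

declining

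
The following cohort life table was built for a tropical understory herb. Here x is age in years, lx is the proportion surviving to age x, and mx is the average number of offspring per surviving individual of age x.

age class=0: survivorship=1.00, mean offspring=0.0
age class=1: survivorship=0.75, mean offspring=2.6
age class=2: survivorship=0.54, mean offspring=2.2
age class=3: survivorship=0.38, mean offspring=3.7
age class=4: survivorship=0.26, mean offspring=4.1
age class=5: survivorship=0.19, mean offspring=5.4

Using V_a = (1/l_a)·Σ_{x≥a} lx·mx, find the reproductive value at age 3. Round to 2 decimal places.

9.21

lx·mx for x ≥ 3: 1.406, 1.066, 1.026 → sum = 3.498
V_3 = 3.498 / l_3 = 3.498 / 0.38 = 9.205263… → 9.21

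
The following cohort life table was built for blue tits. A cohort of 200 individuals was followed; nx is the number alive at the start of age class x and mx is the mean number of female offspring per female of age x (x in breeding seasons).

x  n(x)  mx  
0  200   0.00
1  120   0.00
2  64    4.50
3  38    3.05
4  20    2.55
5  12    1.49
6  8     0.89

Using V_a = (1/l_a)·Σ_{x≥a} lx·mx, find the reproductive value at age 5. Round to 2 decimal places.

2.08

lx = nx/n0 = nx/200: 1, 0.6, 0.32, 0.19, 0.1, 0.06, 0.04
lx·mx for x ≥ 5: 0.0894, 0.0356 → sum = 0.125
V_5 = 0.125 / l_5 = 0.125 / 0.06 = 2.083333… → 2.08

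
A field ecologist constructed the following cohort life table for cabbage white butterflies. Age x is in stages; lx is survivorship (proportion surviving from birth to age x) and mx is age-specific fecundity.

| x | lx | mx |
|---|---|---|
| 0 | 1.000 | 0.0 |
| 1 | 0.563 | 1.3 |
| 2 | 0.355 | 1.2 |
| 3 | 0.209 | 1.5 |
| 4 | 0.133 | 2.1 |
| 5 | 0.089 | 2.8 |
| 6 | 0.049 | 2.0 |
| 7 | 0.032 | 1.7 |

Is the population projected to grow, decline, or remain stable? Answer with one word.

R0 = Σ lx·mx = 0 + 0.7319 + 0.426 + 0.3135 + 0.2793 + 0.2492 + 0.098 + 0.0544 = 2.1523
R0 > 1, so the population is growing.

growing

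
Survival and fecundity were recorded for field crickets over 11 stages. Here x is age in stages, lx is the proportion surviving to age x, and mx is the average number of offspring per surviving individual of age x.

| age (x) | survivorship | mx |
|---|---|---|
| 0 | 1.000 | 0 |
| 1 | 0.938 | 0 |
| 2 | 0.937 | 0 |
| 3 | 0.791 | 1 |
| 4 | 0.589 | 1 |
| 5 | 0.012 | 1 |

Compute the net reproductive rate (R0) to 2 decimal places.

1.39

lx·mx by age: 0, 0, 0, 0.791, 0.589, 0.012
R0 = Σ lx·mx = 1.392 → 1.39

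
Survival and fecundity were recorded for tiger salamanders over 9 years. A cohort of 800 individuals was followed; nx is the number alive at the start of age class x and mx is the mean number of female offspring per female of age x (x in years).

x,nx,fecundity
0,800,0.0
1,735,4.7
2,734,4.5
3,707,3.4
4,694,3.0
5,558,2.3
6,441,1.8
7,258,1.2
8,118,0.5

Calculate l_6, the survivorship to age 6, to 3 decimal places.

0.551

l_6 = n_6/n_0 = 441/800 = 0.55125 → 0.551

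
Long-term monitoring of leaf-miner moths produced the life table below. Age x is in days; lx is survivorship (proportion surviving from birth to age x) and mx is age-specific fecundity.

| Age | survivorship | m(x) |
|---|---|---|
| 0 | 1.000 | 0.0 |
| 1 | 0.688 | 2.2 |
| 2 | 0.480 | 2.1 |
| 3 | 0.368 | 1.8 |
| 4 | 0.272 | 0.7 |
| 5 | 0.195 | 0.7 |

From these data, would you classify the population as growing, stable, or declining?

growing

R0 = Σ lx·mx = 0 + 1.5136 + 1.008 + 0.6624 + 0.1904 + 0.1365 = 3.5109
R0 > 1, so the population is growing.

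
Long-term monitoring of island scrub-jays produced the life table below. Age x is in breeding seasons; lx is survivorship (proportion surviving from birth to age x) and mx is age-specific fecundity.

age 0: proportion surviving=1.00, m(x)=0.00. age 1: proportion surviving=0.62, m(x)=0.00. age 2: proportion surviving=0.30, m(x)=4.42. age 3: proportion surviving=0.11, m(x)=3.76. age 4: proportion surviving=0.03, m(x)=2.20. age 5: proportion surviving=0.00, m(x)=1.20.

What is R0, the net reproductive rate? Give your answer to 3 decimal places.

1.806

lx·mx by age: 0, 0, 1.326, 0.4136, 0.066, 0
R0 = Σ lx·mx = 1.8056 → 1.806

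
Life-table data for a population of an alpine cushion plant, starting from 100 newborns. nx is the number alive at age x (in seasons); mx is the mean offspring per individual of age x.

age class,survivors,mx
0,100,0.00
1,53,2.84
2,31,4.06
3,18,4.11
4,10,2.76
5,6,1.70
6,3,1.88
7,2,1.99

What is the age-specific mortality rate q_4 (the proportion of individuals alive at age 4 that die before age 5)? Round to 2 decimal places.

lx = nx/n0 = nx/100: 1, 0.53, 0.31, 0.18, 0.1, 0.06, 0.03, 0.02
q_4 = (l_4 − l_5) / l_4 = (0.1 − 0.06) / 0.1
     = 0.04 / 0.1 = 0.4 → 0.40

0.40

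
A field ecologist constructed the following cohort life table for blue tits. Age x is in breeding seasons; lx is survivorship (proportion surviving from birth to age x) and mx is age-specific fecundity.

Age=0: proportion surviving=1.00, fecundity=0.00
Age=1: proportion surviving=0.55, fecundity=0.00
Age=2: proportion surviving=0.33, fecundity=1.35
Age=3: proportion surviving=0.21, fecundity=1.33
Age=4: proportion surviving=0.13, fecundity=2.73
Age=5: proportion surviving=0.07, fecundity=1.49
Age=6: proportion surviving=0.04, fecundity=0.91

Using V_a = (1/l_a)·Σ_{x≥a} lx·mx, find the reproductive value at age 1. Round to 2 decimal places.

lx·mx for x ≥ 1: 0, 0.4455, 0.2793, 0.3549, 0.1043, 0.0364 → sum = 1.2204
V_1 = 1.2204 / l_1 = 1.2204 / 0.55 = 2.218909… → 2.22

2.22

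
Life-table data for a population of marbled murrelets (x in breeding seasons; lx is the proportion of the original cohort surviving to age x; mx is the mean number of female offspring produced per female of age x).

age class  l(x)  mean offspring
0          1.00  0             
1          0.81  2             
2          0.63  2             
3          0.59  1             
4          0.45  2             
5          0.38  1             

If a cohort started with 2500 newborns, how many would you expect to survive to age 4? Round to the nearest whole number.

1125

Expected survivors = N0 · l_4 = 2500 × 0.45 = 1125 → 1125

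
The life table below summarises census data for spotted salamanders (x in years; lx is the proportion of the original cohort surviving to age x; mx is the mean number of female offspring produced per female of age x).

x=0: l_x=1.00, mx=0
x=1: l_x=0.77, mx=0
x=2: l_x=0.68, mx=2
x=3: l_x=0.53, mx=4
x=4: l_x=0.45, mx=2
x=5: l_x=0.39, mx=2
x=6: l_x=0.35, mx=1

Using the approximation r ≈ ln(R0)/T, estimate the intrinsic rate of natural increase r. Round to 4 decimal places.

R0 = Σ lx·mx = 0 + 0 + 1.36 + 2.12 + 0.9 + 0.78 + 0.35 = 5.51
Σ x·lx·mx = 18.68; T = 18.68/5.51 = 3.3902…
r ≈ ln(R0)/T = ln(5.51)/3.3902… = 0.503382… → 0.5034

0.5034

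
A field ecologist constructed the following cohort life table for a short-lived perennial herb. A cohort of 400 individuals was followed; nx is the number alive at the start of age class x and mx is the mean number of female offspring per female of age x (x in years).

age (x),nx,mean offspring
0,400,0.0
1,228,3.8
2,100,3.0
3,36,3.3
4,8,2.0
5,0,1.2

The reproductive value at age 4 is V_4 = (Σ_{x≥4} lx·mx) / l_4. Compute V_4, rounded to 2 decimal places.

2.00

lx = nx/n0 = nx/400: 1, 0.57, 0.25, 0.09, 0.02, 0
lx·mx for x ≥ 4: 0.04, 0 → sum = 0.04
V_4 = 0.04 / l_4 = 0.04 / 0.02 = 2 → 2.00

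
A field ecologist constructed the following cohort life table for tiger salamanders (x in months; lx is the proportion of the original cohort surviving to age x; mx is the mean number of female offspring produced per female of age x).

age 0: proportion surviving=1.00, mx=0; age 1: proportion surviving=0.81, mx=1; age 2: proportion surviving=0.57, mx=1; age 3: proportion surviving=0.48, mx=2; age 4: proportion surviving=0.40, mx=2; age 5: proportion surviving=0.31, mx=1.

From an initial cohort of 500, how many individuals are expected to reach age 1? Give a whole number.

Expected survivors = N0 · l_1 = 500 × 0.81 = 405 → 405

405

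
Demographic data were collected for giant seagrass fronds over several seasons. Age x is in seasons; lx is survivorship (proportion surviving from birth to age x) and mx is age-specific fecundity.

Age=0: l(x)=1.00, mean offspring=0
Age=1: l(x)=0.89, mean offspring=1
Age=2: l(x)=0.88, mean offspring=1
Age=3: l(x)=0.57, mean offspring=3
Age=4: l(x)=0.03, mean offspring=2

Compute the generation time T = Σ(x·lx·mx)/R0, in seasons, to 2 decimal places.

2.27

lx·mx: 0, 0.89, 0.88, 1.71, 0.06 → R0 = 3.54
x·lx·mx: 0, 0.89, 1.76, 5.13, 0.24 → Σ = 8.02
T = 8.02 / 3.54 = 2.265537… → 2.27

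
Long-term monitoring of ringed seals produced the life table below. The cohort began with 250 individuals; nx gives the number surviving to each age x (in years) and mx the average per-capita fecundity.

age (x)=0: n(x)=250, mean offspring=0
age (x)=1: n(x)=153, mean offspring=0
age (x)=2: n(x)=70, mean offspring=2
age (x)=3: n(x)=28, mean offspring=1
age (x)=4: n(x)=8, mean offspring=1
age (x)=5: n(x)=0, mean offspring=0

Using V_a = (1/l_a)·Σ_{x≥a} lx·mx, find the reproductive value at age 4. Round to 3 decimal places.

1.000

lx = nx/n0 = nx/250: 1, 0.612, 0.28, 0.112, 0.032, 0
lx·mx for x ≥ 4: 0.032, 0 → sum = 0.032
V_4 = 0.032 / l_4 = 0.032 / 0.032 = 1 → 1.000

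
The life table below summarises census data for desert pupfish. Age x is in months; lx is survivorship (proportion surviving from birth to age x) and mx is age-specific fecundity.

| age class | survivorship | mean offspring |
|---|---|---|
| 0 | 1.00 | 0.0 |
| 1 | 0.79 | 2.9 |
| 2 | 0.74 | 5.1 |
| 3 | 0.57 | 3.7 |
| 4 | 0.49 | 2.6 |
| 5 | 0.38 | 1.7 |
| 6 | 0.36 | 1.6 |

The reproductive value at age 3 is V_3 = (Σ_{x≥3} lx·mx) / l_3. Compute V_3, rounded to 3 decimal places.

lx·mx for x ≥ 3: 2.109, 1.274, 0.646, 0.576 → sum = 4.605
V_3 = 4.605 / l_3 = 4.605 / 0.57 = 8.078947… → 8.079

8.079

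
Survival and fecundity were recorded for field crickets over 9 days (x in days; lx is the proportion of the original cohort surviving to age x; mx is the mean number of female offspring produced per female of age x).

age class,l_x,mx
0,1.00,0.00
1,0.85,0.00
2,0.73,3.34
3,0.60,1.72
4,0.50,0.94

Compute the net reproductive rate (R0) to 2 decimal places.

3.94

lx·mx by age: 0, 0, 2.4382, 1.032, 0.47
R0 = Σ lx·mx = 3.9402 → 3.94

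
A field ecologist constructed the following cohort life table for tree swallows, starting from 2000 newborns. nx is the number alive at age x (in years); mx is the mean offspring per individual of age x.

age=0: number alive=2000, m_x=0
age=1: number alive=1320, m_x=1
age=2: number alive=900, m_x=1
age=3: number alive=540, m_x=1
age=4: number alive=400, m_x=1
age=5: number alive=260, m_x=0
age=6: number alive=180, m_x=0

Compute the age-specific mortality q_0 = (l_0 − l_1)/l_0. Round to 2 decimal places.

lx = nx/n0 = nx/2000: 1, 0.66, 0.45, 0.27, 0.2, 0.13, 0.09
q_0 = (l_0 − l_1) / l_0 = (1 − 0.66) / 1
     = 0.34 / 1 = 0.34 → 0.34

0.34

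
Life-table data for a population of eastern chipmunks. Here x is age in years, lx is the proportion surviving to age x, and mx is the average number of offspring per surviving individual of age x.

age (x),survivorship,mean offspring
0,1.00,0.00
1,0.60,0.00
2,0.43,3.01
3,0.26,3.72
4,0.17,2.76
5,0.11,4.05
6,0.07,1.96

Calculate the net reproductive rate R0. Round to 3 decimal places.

3.313

lx·mx by age: 0, 0, 1.2943, 0.9672, 0.4692, 0.4455, 0.1372
R0 = Σ lx·mx = 3.3134 → 3.313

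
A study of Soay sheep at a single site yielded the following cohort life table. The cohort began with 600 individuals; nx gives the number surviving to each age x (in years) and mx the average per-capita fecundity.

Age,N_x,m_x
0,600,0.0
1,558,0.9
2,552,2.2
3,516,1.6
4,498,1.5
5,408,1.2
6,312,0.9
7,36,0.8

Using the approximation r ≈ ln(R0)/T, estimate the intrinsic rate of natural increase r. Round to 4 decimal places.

0.6163

lx = nx/n0 = nx/600: 1, 0.93, 0.92, 0.86, 0.83, 0.68, 0.52, 0.06
R0 = Σ lx·mx = 0 + 0.837 + 2.024 + 1.376 + 1.245 + 0.816 + 0.468 + 0.048 = 6.814
Σ x·lx·mx = 21.217; T = 21.217/6.814 = 3.11374…
r ≈ ln(R0)/T = ln(6.814)/3.11374… = 0.616295… → 0.6163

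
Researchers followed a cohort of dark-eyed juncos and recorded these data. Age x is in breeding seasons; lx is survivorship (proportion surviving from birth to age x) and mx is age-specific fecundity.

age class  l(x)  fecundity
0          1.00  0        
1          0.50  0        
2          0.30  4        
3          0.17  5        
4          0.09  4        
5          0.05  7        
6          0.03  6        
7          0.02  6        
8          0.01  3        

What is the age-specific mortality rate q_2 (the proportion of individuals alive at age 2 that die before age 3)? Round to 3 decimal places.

0.433

q_2 = (l_2 − l_3) / l_2 = (0.3 − 0.17) / 0.3
     = 0.13 / 0.3 = 0.433333… → 0.433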